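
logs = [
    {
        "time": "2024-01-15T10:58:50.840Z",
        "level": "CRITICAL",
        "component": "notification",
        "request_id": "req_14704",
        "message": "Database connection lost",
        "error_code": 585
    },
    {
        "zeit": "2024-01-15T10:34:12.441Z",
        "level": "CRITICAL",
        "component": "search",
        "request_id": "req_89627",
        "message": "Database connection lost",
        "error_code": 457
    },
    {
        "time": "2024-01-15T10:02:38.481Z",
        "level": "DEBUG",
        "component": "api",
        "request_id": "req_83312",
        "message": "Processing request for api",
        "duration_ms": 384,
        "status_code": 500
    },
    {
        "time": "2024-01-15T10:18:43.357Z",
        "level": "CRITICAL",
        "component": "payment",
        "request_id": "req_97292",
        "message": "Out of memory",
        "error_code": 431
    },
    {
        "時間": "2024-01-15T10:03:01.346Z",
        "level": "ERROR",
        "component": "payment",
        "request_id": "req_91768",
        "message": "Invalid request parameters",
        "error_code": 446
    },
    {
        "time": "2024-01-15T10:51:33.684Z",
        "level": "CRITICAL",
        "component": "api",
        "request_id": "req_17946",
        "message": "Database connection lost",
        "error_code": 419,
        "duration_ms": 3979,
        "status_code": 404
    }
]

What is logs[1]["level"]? "CRITICAL"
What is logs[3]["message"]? "Out of memory"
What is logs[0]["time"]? "2024-01-15T10:58:50.840Z"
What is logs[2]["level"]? "DEBUG"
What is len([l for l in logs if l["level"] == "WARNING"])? 0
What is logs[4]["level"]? "ERROR"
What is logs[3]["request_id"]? "req_97292"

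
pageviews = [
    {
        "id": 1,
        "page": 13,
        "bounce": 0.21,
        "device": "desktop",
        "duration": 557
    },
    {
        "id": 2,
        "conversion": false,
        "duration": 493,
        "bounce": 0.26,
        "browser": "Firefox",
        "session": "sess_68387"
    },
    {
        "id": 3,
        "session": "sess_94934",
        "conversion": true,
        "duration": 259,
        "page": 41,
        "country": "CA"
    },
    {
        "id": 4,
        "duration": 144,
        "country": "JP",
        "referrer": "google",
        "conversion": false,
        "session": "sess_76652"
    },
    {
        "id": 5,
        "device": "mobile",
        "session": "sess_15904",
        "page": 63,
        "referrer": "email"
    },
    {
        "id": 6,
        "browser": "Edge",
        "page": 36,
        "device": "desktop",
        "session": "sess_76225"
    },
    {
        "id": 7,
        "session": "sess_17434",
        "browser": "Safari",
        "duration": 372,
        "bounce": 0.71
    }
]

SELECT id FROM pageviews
[1, 2, 3, 4, 5, 6, 7]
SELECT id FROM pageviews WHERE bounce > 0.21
[2, 7]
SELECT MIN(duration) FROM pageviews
144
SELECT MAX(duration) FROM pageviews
557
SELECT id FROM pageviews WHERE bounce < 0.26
[1]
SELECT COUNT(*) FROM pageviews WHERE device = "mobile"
1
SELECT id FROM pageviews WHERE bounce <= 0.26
[1, 2]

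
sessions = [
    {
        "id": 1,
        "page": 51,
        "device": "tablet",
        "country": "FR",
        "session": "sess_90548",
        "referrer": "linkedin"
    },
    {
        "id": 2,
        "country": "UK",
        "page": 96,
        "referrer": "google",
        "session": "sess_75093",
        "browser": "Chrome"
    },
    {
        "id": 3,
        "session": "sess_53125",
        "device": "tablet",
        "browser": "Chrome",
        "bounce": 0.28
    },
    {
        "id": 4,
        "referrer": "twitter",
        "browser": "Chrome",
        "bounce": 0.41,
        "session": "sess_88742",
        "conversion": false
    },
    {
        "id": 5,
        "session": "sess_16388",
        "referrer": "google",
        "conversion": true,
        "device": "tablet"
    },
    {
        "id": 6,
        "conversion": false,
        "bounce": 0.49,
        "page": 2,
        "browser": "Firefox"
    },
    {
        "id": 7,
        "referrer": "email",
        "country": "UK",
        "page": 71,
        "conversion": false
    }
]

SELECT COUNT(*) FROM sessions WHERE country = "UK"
2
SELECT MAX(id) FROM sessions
7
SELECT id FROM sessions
[1, 2, 3, 4, 5, 6, 7]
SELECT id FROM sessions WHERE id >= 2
[2, 3, 4, 5, 6, 7]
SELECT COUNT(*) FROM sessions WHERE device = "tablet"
3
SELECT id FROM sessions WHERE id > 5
[6, 7]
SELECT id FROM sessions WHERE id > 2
[3, 4, 5, 6, 7]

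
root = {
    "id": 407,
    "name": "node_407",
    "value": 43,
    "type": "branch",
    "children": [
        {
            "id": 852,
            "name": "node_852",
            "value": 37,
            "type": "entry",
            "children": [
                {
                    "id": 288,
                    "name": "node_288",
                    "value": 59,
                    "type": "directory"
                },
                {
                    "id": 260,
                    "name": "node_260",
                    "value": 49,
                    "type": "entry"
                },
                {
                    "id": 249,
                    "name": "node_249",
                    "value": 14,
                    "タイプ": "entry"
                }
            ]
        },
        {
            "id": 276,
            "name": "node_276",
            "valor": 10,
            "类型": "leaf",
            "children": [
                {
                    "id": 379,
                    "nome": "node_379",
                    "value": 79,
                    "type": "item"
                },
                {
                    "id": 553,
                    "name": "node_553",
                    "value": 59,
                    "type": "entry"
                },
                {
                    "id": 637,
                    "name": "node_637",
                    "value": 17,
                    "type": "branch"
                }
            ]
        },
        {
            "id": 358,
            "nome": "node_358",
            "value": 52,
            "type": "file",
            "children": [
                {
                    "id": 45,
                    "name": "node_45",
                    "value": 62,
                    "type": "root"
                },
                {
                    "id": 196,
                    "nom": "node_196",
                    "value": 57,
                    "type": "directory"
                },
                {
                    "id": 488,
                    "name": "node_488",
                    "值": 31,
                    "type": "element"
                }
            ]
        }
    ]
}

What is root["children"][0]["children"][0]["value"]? 59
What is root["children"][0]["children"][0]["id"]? 288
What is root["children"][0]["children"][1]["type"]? "entry"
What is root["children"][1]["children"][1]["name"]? "node_553"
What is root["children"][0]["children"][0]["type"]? "directory"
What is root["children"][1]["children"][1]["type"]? "entry"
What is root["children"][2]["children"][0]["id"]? 45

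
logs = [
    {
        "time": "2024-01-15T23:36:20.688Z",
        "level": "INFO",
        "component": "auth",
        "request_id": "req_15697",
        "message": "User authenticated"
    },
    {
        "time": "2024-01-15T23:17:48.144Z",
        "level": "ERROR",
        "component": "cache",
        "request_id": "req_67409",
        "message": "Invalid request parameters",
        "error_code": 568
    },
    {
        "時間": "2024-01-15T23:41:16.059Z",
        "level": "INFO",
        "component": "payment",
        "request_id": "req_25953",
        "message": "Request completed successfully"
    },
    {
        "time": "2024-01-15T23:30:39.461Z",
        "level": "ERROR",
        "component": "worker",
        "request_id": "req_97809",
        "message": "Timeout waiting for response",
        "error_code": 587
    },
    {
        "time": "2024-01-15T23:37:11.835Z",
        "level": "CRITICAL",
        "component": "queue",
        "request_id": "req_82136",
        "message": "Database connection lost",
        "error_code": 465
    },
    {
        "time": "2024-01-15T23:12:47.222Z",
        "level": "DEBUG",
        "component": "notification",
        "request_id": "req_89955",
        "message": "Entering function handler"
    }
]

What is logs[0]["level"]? "INFO"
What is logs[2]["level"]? "INFO"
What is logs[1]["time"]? "2024-01-15T23:17:48.144Z"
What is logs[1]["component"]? "cache"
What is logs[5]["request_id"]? "req_89955"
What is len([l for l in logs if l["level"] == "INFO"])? 2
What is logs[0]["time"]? "2024-01-15T23:36:20.688Z"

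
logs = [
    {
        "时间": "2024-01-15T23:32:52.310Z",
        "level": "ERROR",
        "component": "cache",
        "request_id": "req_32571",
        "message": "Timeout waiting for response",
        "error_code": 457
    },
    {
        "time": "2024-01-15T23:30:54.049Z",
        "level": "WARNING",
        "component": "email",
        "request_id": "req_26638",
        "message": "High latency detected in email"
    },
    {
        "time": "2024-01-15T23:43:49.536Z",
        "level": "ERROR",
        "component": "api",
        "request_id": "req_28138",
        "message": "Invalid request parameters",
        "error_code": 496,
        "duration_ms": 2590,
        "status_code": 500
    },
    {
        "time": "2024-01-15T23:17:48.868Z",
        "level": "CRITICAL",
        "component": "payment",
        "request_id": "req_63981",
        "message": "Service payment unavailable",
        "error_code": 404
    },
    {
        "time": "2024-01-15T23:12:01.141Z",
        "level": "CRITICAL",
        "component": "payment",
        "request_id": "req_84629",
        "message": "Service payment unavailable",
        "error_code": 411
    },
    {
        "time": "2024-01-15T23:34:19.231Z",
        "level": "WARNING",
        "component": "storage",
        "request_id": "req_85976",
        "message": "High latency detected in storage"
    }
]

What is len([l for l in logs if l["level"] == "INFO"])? 0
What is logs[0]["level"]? "ERROR"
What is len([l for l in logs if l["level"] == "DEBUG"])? 0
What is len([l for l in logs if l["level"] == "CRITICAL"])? 2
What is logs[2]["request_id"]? "req_28138"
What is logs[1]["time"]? "2024-01-15T23:30:54.049Z"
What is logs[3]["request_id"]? "req_63981"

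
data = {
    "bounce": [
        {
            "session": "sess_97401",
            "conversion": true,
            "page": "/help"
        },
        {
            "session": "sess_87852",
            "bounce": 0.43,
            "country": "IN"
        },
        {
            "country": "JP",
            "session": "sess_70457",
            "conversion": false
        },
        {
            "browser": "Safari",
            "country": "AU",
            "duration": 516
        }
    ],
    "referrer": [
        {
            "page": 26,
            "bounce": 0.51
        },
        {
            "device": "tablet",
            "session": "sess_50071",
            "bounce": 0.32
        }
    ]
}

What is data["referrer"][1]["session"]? "sess_50071"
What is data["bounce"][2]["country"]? "JP"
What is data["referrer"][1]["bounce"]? 0.32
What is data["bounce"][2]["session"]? "sess_70457"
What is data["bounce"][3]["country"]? "AU"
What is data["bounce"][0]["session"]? "sess_97401"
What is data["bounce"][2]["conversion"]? False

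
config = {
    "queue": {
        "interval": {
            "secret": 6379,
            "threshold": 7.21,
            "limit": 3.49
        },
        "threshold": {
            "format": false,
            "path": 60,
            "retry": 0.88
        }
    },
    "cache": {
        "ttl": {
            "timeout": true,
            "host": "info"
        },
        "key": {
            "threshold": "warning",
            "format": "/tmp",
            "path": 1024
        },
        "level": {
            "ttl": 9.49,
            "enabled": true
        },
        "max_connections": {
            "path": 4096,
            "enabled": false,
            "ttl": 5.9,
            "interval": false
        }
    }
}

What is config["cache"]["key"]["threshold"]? "warning"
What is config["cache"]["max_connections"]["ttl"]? 5.9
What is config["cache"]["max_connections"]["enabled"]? False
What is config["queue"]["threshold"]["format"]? False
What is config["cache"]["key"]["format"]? "/tmp"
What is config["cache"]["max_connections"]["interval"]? False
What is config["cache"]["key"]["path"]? 1024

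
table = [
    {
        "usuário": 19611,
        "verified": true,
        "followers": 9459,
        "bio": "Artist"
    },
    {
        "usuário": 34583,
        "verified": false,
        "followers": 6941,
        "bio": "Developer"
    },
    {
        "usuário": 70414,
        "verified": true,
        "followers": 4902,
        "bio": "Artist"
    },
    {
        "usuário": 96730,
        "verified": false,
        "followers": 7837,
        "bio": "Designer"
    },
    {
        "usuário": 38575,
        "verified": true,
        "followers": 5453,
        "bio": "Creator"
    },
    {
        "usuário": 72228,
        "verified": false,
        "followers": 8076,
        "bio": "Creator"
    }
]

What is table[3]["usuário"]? 96730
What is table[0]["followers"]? 9459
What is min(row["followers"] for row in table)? 4902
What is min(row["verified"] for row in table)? False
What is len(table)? 6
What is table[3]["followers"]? 7837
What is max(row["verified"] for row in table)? True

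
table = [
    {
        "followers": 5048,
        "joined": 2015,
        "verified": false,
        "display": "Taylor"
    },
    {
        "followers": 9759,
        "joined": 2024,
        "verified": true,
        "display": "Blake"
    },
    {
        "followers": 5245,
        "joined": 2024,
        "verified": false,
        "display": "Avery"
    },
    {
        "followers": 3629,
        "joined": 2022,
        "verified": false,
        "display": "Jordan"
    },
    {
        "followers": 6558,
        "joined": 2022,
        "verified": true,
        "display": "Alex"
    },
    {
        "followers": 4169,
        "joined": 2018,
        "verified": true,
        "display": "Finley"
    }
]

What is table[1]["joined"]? 2024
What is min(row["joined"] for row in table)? 2015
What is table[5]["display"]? "Finley"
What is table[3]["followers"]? 3629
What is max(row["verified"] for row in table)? True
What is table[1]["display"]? "Blake"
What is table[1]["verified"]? True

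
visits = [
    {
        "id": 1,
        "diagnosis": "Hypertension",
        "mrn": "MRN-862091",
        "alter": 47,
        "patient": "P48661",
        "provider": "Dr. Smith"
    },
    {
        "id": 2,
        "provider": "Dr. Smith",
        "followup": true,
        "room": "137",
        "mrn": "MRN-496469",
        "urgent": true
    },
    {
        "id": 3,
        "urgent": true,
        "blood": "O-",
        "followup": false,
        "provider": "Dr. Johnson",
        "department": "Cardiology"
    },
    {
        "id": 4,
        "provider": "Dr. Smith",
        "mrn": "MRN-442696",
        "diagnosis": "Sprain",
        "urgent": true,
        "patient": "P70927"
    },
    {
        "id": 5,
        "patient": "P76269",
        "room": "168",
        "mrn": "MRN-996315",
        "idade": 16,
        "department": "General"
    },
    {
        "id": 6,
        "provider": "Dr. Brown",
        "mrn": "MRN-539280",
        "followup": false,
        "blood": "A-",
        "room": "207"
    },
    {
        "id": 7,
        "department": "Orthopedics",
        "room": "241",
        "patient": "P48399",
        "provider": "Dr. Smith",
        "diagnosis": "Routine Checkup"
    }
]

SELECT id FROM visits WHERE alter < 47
[]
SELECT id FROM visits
[1, 2, 3, 4, 5, 6, 7]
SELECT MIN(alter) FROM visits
47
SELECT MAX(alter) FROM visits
47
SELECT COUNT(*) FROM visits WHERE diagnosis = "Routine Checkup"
1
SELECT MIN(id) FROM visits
1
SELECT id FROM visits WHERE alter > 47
[]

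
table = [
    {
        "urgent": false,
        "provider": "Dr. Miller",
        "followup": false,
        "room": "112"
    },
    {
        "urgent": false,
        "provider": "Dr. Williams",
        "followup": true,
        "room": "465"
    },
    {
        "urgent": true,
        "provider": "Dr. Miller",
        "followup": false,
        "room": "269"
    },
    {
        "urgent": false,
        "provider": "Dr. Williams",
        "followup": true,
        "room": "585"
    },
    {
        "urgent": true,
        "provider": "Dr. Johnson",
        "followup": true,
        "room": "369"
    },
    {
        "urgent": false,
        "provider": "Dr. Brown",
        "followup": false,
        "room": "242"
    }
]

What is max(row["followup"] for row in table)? True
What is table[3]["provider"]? "Dr. Williams"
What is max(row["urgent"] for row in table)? True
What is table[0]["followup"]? False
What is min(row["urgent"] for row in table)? False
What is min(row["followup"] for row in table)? False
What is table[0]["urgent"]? False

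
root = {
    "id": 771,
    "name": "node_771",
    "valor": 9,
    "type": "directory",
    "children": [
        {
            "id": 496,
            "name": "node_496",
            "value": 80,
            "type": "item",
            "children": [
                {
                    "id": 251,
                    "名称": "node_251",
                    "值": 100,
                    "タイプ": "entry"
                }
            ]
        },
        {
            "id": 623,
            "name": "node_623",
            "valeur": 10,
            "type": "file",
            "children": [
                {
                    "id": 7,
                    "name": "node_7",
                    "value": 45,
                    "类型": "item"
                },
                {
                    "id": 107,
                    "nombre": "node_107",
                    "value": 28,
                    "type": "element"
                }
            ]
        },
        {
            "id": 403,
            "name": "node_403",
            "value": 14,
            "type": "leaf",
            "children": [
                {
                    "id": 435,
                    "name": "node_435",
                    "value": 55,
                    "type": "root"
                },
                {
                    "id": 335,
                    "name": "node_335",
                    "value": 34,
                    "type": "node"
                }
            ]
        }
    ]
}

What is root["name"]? "node_771"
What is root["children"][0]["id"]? 496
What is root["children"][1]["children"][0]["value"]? 45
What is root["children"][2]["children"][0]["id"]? 435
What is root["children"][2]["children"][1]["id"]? 335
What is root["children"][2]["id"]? 403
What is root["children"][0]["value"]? 80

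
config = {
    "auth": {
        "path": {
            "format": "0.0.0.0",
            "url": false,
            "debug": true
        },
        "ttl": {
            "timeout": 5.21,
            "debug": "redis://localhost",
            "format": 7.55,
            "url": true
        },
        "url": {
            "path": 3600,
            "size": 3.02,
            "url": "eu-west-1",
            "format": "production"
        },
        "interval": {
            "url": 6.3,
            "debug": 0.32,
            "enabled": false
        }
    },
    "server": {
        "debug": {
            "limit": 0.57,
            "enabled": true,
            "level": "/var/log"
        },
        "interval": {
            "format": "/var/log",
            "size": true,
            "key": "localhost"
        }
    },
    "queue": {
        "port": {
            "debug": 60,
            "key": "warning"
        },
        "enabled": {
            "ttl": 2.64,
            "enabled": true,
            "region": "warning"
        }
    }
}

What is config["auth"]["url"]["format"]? "production"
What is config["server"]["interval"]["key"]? "localhost"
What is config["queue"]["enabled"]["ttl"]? 2.64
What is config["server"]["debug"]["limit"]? 0.57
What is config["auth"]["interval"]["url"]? 6.3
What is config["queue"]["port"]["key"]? "warning"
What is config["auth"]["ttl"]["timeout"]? 5.21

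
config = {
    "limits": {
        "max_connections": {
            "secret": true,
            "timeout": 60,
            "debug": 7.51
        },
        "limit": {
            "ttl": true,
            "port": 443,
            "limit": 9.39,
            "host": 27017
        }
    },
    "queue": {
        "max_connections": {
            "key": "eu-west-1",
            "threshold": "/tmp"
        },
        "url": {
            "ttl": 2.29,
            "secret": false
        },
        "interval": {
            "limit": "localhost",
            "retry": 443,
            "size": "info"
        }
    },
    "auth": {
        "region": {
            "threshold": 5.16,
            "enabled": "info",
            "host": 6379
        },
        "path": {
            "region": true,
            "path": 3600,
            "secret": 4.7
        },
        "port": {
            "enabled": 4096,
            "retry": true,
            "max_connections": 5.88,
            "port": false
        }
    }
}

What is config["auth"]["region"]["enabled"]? "info"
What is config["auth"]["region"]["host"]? 6379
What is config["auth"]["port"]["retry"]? True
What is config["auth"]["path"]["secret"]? 4.7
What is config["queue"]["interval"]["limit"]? "localhost"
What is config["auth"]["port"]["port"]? False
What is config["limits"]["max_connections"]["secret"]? True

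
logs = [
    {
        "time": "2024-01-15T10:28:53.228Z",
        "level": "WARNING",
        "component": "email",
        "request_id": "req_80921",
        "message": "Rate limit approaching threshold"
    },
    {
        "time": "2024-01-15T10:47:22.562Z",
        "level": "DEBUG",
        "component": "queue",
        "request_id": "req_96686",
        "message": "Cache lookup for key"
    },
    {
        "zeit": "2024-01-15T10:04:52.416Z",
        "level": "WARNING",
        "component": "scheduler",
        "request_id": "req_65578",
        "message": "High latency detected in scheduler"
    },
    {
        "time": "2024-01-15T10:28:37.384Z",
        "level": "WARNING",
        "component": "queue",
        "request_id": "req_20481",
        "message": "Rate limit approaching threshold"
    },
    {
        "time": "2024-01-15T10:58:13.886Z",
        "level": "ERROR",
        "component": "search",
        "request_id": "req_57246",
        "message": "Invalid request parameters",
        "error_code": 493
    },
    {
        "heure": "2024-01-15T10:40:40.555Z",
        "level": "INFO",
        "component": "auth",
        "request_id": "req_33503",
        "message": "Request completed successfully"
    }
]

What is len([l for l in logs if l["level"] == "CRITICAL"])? 0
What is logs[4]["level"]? "ERROR"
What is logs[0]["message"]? "Rate limit approaching threshold"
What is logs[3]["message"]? "Rate limit approaching threshold"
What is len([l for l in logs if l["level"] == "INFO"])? 1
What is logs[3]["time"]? "2024-01-15T10:28:37.384Z"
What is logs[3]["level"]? "WARNING"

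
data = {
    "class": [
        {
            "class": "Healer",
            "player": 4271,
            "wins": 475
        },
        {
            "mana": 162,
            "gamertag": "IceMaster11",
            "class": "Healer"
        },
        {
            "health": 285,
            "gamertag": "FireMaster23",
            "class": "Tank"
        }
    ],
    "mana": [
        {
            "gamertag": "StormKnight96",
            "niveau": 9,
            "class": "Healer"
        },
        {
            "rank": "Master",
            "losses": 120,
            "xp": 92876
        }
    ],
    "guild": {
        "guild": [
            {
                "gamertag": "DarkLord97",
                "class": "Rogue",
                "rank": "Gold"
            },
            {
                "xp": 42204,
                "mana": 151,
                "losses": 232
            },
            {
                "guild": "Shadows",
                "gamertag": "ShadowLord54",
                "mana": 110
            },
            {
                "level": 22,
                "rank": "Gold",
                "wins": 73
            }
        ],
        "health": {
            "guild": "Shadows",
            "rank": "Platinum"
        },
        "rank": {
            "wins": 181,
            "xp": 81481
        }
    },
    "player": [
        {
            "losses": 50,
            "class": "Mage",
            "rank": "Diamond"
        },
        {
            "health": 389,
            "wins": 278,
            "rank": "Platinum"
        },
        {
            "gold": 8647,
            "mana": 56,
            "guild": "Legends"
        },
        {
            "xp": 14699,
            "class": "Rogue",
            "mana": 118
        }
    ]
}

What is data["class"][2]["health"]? 285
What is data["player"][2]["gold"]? 8647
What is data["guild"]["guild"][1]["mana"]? 151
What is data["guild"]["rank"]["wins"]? 181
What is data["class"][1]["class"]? "Healer"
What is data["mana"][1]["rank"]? "Master"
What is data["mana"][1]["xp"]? 92876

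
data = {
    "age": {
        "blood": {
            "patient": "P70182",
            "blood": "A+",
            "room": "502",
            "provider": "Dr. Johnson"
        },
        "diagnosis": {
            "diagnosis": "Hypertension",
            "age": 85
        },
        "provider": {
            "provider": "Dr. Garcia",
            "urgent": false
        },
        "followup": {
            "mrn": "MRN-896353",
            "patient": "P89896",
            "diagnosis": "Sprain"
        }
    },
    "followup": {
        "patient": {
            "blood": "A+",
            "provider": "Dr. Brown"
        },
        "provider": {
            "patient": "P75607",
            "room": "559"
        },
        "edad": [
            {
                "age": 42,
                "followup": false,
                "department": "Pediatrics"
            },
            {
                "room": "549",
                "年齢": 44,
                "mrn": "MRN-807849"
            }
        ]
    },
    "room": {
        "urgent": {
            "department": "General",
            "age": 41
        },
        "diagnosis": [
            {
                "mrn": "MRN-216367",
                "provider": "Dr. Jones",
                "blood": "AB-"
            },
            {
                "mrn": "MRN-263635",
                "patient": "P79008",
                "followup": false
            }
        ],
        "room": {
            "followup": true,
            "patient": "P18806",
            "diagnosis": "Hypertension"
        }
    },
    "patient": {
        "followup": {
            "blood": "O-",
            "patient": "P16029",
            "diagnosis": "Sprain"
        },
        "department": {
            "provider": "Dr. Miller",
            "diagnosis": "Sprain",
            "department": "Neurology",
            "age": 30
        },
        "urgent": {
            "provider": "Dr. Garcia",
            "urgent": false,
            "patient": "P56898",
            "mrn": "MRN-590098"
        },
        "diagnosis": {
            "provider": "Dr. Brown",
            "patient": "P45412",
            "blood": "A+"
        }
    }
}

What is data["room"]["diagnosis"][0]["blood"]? "AB-"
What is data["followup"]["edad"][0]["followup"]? False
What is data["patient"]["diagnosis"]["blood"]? "A+"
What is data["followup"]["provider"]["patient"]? "P75607"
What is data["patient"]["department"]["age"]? 30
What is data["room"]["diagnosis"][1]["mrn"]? "MRN-263635"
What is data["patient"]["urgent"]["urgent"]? False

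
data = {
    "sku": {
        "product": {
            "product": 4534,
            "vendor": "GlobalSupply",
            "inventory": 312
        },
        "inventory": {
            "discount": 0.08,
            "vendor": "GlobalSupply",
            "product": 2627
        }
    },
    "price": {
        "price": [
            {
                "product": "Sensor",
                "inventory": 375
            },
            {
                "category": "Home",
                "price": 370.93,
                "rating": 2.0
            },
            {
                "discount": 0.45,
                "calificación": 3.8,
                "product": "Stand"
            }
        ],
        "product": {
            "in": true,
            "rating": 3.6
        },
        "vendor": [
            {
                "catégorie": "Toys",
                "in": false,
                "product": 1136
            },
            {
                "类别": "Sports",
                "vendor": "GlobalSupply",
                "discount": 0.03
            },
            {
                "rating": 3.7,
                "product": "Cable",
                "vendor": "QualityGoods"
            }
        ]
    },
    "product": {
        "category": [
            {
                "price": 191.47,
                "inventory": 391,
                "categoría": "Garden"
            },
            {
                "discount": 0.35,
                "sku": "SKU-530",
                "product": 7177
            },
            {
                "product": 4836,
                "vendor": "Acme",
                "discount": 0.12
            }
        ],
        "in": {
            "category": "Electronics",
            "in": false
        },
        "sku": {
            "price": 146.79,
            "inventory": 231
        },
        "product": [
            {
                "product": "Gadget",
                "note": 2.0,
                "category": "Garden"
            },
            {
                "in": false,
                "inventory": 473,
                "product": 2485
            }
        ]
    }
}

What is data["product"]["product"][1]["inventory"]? 473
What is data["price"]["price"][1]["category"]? "Home"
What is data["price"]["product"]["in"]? True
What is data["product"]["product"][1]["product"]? 2485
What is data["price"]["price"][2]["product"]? "Stand"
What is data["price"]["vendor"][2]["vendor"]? "QualityGoods"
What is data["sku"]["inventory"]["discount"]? 0.08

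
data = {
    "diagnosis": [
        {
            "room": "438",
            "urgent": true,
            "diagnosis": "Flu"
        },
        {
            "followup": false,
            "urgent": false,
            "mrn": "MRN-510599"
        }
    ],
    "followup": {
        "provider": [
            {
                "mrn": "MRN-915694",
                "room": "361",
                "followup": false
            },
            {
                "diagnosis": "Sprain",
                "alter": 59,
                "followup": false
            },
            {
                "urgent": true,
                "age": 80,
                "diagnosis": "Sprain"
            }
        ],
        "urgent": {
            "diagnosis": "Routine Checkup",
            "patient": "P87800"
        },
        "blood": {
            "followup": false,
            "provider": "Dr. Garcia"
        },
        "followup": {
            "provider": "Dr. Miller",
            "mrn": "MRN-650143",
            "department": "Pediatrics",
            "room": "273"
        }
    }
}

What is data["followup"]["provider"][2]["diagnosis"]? "Sprain"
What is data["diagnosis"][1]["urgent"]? False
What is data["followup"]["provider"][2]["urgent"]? True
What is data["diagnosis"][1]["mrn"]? "MRN-510599"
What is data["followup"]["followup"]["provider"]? "Dr. Miller"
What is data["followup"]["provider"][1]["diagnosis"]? "Sprain"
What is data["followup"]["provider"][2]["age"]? 80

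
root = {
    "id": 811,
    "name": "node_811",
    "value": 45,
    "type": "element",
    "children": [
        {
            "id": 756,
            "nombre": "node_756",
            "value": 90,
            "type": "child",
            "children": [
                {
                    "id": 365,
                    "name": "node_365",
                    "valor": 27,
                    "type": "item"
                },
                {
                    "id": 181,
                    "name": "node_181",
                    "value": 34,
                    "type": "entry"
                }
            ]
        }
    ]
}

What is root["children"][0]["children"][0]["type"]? "item"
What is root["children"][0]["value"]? 90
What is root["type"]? "element"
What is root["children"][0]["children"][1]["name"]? "node_181"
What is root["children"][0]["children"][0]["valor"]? 27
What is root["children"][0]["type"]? "child"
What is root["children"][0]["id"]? 756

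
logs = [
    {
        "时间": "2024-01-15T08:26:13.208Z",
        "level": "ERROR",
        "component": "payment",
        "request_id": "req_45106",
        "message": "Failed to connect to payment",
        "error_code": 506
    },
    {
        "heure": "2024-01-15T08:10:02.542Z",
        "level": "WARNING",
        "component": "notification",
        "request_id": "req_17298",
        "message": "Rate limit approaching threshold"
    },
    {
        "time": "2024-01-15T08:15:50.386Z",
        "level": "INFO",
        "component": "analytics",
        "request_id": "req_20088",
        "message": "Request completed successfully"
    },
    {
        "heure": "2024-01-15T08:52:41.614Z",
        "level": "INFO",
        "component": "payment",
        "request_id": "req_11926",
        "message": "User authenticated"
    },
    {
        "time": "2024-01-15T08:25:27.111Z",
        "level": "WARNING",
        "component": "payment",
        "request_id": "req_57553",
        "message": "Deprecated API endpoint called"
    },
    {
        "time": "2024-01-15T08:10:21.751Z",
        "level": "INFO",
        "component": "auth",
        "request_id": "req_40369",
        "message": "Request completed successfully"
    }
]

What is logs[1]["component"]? "notification"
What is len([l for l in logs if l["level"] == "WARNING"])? 2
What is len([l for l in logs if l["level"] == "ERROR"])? 1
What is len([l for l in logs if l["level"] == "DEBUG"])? 0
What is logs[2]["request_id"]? "req_20088"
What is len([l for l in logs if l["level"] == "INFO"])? 3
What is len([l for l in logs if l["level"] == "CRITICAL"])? 0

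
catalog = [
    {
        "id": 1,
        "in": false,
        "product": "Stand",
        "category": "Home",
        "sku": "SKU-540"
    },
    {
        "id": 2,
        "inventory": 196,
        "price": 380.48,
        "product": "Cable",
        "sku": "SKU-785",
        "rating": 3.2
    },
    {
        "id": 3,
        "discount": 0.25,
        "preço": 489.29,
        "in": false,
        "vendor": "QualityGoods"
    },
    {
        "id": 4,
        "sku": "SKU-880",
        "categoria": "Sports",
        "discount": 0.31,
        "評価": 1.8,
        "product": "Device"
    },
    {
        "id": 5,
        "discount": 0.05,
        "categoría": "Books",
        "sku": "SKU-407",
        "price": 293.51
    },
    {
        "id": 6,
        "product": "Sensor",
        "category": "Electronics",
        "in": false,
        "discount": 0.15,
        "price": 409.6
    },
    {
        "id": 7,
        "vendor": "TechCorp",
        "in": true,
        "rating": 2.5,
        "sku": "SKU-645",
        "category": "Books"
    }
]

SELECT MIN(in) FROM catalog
False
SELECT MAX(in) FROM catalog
True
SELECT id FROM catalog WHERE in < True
[1, 3, 6]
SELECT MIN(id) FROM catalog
1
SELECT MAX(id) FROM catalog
7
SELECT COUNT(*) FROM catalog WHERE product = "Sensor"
1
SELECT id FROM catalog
[1, 2, 3, 4, 5, 6, 7]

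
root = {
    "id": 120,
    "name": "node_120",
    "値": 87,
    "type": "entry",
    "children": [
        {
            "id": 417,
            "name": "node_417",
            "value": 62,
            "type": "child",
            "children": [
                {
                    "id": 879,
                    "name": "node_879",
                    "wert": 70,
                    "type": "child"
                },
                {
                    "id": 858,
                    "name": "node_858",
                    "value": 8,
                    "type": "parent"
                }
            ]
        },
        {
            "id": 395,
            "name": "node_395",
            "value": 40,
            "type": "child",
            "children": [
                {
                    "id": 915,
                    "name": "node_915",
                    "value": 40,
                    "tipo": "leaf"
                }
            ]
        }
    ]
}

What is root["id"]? 120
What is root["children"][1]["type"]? "child"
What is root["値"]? 87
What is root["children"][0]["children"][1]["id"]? 858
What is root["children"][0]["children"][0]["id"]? 879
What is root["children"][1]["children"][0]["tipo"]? "leaf"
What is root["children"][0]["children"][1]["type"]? "parent"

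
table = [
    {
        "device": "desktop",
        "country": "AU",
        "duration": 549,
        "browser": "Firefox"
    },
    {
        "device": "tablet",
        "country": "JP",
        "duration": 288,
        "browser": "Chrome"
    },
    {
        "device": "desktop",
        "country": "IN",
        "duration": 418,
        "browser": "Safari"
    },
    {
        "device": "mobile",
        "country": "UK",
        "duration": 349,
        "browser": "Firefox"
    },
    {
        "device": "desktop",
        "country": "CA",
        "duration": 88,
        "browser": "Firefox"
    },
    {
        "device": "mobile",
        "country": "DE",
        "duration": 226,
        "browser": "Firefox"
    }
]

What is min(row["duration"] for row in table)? 88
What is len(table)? 6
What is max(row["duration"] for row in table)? 549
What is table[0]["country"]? "AU"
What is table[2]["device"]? "desktop"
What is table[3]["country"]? "UK"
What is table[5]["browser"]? "Firefox"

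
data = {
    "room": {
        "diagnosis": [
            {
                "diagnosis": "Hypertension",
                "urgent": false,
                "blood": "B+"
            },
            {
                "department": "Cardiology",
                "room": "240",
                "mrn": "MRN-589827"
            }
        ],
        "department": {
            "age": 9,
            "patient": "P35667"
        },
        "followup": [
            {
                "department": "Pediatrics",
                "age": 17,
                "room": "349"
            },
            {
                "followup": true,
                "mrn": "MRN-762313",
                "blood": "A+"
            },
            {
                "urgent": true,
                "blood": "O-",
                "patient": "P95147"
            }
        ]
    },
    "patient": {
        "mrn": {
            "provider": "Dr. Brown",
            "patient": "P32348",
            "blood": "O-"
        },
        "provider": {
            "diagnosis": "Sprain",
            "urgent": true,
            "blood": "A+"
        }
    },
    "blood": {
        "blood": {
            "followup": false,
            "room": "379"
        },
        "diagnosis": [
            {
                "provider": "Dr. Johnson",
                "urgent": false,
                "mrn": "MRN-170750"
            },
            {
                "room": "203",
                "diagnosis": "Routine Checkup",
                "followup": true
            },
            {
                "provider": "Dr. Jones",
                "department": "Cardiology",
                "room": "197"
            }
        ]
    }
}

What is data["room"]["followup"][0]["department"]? "Pediatrics"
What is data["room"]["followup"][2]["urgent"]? True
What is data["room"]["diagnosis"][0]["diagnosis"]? "Hypertension"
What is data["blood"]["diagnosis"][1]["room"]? "203"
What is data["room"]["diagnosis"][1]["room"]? "240"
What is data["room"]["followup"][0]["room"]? "349"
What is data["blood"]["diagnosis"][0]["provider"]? "Dr. Johnson"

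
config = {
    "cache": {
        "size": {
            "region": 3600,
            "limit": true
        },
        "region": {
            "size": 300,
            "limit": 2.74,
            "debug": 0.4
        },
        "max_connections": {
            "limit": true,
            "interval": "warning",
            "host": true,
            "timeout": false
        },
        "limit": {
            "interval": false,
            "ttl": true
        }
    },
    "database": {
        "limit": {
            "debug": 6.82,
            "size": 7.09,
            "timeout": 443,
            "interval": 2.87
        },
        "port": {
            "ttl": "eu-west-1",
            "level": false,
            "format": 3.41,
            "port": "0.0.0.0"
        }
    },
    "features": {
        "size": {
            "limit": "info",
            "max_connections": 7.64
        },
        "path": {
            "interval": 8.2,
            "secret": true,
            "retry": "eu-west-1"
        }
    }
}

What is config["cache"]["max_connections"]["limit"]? True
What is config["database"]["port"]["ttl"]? "eu-west-1"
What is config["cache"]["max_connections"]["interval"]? "warning"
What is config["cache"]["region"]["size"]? 300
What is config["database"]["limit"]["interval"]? 2.87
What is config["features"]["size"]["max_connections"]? 7.64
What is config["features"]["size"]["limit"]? "info"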